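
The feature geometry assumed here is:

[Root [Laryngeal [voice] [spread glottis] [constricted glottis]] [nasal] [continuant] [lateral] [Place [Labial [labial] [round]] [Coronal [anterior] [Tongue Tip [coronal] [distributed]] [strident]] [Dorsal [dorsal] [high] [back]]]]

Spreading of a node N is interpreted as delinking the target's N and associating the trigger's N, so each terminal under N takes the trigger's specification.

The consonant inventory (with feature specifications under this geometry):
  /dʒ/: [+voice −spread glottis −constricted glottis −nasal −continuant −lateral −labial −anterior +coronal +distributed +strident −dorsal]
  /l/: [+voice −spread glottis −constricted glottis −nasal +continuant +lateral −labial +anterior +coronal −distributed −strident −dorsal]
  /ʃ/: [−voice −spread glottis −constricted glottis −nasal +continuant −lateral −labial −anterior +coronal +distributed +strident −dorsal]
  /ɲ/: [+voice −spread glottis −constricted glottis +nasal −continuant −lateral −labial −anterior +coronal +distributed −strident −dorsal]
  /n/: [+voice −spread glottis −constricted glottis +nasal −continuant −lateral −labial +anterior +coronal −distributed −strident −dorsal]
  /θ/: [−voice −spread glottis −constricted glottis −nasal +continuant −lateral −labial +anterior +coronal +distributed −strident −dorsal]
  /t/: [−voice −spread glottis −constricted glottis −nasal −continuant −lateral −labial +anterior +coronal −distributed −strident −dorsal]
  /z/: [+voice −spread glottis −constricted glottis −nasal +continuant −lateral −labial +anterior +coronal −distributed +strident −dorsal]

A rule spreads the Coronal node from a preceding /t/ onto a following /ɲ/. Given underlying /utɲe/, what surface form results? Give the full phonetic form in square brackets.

Terminals under Coronal in this geometry: [anterior], [coronal], [distributed], [strident].
Spreading Coronal from /t/ onto /ɲ/ replaces those values with /t/'s: [+anterior], [+coronal], [−distributed], [−strident]. Features outside Coronal ([voice], [spread glottis], [constricted glottis], …) stay as in /ɲ/.
This feature bundle is that of [n], so /utɲe/ surfaces as [utne].

[utne]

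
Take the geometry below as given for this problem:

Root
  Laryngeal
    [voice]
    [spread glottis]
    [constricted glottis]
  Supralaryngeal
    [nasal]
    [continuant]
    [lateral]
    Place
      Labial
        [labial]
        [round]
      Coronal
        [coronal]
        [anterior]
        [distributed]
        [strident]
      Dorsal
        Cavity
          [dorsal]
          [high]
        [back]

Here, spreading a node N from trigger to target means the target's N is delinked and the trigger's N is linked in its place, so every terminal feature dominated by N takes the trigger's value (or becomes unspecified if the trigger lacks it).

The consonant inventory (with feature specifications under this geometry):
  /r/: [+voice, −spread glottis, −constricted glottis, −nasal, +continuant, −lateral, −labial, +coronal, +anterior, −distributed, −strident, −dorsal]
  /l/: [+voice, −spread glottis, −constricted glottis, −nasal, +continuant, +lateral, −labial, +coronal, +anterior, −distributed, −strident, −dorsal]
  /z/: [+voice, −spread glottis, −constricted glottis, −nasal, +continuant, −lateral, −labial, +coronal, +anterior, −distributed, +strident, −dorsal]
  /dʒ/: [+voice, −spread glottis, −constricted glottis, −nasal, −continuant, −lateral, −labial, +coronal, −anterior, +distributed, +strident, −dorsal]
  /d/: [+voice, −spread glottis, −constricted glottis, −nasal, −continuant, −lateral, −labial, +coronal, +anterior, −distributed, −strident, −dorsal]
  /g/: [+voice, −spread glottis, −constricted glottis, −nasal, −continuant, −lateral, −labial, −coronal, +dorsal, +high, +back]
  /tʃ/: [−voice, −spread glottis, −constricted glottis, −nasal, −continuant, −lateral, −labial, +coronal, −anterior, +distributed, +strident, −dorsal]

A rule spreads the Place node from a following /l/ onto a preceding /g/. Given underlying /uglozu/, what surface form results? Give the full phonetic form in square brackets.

The Place node dominates the terminals [labial], [round], [coronal], [anterior], [distributed], [strident], [dorsal], [high], [back].
The target acquires /l/'s values for everything under Place — [−labial], [+coronal], [+anterior], [−distributed], [−strident], [−dorsal] — while keeping its own [voice], [spread glottis], [constricted glottis], ….
This feature bundle is that of [d], so /uglozu/ surfaces as [udlozu].

[udlozu]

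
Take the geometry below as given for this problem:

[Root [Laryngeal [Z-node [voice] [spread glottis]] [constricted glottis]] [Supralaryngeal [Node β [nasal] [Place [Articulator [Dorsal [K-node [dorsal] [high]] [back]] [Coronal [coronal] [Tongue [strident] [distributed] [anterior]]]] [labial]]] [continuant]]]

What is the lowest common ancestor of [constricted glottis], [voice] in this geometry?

Laryngeal

[constricted glottis]: Root / Laryngeal / [constricted glottis].
[voice]: Root / Laryngeal / Z-node / [voice].
The lowest node appearing on every path is Laryngeal; each proper daughter of Laryngeal fails to dominate at least one of the listed features.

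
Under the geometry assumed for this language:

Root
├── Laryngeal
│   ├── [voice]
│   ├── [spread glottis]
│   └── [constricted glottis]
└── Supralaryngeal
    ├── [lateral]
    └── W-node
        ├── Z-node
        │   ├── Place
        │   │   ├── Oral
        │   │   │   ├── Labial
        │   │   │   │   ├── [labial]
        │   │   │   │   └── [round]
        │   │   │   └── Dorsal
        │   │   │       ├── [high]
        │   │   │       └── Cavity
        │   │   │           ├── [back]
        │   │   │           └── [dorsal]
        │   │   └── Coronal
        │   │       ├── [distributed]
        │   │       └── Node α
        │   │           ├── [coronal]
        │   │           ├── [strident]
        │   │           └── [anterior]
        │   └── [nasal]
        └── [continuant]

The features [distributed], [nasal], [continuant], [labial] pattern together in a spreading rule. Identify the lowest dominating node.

[distributed] is immediately dominated by Coronal.
[nasal] is immediately dominated by Z-node.
[continuant] is immediately dominated by W-node.
[labial] is immediately dominated by Labial.
The lowest node appearing on every path is W-node; each proper daughter of W-node fails to dominate at least one of the listed features.

W-node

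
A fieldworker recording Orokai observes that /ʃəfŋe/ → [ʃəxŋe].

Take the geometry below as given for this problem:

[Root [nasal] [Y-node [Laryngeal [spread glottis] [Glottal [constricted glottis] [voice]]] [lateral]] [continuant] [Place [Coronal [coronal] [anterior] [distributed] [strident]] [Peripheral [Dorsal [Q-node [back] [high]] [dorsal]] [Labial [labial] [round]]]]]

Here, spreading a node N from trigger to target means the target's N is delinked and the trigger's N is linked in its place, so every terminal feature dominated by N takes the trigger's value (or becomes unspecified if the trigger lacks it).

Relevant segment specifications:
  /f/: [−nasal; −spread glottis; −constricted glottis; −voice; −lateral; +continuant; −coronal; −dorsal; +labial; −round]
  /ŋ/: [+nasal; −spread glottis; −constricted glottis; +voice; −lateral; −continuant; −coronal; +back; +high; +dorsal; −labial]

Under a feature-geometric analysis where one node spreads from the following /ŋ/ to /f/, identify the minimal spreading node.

Comparing /f/ with its surface form [x], the features that change are [labial], [round], [dorsal], [high], [back].
These terminals are all dominated by Peripheral, and no proper subconstituent of Peripheral covers them all; Peripheral is their lowest common ancestor.
Spreading Peripheral from /ŋ/ overwrites each of those terminals with /ŋ/'s values, yielding exactly [x].
Features on which the two segments disagree outside Peripheral, such as [continuant], [voice], are unchanged — nothing dominating them spread, and Peripheral is the minimal sufficient constituent.

Peripheral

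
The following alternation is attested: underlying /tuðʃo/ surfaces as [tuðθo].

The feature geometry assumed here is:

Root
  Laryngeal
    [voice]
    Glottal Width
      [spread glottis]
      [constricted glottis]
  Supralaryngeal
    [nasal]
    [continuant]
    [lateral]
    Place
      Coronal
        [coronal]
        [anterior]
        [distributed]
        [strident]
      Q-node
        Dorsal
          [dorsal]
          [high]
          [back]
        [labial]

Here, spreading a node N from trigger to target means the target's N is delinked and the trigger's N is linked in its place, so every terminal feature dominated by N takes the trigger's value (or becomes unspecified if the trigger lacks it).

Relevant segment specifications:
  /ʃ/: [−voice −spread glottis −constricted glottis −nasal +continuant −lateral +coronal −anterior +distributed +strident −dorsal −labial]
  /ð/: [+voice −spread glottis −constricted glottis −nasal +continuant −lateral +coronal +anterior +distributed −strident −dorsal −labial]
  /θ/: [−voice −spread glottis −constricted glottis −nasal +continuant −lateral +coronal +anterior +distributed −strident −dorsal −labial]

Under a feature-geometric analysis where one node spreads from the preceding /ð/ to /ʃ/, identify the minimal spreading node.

Feature comparison: [anterior], [strident] differ between /ʃ/ and [θ]; the remaining terminals match.
In this geometry the lowest node dominating all of them is Coronal: every daughter of Coronal dominates only a proper subset, so no lower node suffices.
If Coronal spreads, every terminal under it takes /ð/'s value, producing [θ] as observed.
[voice], a feature on which the two segments disagree outside Coronal, is unchanged — nothing dominating it spread, and Coronal is the minimal sufficient constituent.

Coronal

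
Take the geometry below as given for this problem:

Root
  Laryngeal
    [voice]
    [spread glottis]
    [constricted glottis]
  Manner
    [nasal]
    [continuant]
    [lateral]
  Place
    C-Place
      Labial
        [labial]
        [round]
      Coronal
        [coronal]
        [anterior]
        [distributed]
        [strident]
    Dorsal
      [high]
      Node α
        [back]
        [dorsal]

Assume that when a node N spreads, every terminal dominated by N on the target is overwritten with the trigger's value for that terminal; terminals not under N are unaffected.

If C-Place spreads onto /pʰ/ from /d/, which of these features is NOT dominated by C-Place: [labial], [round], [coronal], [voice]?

C-Place dominates exactly [labial], [round], [coronal], [anterior], [distributed], [strident].
Of the listed options, [coronal], [round], [labial] are among these and would be overwritten by spreading C-Place.
But [voice] is a dependent of Laryngeal, outside C-Place; it is therefore untouched by the spreading.

[voice]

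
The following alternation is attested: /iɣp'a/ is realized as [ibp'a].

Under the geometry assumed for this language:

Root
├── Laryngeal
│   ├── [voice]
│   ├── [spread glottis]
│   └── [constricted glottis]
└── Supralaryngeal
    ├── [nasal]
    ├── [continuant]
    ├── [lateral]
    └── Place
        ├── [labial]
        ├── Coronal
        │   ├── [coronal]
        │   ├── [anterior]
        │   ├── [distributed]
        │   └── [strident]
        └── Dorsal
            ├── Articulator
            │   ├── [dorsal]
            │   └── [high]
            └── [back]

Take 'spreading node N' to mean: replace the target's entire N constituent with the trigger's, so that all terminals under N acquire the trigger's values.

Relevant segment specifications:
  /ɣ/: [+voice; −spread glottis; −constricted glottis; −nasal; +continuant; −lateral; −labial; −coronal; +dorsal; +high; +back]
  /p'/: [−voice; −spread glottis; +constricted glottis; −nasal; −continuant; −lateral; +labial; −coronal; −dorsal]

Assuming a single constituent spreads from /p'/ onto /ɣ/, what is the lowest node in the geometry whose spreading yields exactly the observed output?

Feature comparison: [continuant], [labial], [dorsal], [high], [back] differ between /ɣ/ and [b]; the remaining terminals match.
These terminals are all dominated by Supralaryngeal, and no proper subconstituent of Supralaryngeal covers them all; Supralaryngeal is their lowest common ancestor.
Spreading Supralaryngeal from /p'/ overwrites each of those terminals with /p'/'s values, yielding exactly [b].
Since [voice], [constricted glottis] are preserved even though /p'/ disagrees there, no node above Supralaryngeal spread.

Supralaryngeal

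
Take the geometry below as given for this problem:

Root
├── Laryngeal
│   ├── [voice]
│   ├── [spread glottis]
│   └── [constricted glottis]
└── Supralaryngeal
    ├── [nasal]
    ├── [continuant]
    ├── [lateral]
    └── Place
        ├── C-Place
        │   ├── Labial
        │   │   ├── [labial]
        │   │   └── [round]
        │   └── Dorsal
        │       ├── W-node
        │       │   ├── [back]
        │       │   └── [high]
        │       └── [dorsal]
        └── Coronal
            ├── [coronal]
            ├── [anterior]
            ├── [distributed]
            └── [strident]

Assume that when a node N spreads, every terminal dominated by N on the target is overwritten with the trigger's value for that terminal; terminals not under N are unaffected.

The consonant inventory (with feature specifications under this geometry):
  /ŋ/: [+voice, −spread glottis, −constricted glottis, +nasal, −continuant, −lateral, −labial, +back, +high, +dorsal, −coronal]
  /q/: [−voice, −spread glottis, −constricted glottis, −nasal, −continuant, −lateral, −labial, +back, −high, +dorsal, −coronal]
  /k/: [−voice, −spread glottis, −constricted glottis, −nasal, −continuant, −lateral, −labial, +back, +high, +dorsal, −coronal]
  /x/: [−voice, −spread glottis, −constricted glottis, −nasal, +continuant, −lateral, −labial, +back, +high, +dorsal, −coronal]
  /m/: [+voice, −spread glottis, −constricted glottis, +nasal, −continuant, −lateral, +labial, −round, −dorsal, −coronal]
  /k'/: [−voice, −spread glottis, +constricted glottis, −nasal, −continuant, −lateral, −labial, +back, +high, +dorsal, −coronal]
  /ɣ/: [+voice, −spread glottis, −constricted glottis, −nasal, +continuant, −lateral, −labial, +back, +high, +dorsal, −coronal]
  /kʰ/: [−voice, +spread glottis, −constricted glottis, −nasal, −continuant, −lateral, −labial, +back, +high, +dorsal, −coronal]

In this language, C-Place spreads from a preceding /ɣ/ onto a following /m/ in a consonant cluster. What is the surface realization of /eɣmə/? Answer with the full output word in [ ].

Terminals under C-Place in this geometry: [labial], [round], [back], [high], [dorsal].
Spreading C-Place from /ɣ/ onto /m/ replaces those values with /ɣ/'s: [−labial], [+back], [+high], [+dorsal]. Features outside C-Place ([voice], [spread glottis], [constricted glottis], …) stay as in /m/.
The resulting bundle matches /ŋ/ in the inventory; substituting it for /m/ gives [eɣŋə].

[eɣŋə]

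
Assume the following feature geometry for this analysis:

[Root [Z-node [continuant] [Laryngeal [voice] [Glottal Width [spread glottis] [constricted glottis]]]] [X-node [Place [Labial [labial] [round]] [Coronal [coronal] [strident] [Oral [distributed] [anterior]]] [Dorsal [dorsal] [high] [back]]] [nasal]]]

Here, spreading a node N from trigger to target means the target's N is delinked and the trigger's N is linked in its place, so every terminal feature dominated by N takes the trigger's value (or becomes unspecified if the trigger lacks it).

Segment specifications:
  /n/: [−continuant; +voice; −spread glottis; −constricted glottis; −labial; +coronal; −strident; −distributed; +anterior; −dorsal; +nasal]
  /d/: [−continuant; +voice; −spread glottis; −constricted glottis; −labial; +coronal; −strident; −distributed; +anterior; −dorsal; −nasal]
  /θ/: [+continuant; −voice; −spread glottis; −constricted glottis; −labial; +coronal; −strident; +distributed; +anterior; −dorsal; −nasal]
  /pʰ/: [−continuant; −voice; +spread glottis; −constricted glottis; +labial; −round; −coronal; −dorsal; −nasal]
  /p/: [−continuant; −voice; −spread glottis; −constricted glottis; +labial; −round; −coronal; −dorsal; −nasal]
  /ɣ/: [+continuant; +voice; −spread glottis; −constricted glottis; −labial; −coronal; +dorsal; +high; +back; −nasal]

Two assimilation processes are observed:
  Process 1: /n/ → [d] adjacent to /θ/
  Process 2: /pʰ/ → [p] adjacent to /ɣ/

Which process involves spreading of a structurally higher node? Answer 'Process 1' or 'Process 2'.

Process 1

Process 1 alters [nasal]; the lowest dominating node is [nasal] (depth 2 from Root).
Process 2: the feature that changes is [spread glottis]; the minimal node is [spread glottis] (depth 4).
[nasal] (depth 2) sits above [spread glottis] (depth 4), making Process 1 the one with the higher spreading node.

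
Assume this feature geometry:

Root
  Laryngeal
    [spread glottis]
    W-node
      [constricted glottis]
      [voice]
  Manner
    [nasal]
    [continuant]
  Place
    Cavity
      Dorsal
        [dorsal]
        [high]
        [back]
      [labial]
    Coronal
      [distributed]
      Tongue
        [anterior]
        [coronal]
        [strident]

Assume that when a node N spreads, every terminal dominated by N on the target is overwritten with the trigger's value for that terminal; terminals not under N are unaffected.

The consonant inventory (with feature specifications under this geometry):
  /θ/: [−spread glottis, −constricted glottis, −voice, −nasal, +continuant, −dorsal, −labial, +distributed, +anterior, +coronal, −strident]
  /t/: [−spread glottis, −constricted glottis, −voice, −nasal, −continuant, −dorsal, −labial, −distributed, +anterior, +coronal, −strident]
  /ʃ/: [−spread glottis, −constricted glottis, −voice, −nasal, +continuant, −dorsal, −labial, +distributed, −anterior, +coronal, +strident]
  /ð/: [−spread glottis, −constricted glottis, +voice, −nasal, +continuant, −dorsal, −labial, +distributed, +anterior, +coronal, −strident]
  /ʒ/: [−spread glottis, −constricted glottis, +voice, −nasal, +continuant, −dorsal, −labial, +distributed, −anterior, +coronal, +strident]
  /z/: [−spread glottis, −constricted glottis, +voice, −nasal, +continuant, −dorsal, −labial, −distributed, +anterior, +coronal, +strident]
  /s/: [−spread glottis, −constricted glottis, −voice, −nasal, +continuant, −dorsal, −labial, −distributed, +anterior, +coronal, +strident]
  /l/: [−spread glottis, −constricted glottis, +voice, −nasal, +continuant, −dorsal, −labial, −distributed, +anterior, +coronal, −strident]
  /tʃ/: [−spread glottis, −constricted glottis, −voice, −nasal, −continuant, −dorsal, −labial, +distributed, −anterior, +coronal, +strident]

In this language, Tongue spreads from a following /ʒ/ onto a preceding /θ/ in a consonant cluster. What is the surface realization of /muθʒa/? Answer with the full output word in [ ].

[muʃʒa]

The Tongue node dominates the terminals [anterior], [coronal], [strident].
Spreading Tongue from /ʒ/ onto /θ/ replaces those values with /ʒ/'s: [−anterior], [+coronal], [+strident]. Features outside Tongue ([spread glottis], [constricted glottis], [voice], …) stay as in /θ/.
This feature bundle is that of [ʃ], so /muθʒa/ surfaces as [muʃʒa].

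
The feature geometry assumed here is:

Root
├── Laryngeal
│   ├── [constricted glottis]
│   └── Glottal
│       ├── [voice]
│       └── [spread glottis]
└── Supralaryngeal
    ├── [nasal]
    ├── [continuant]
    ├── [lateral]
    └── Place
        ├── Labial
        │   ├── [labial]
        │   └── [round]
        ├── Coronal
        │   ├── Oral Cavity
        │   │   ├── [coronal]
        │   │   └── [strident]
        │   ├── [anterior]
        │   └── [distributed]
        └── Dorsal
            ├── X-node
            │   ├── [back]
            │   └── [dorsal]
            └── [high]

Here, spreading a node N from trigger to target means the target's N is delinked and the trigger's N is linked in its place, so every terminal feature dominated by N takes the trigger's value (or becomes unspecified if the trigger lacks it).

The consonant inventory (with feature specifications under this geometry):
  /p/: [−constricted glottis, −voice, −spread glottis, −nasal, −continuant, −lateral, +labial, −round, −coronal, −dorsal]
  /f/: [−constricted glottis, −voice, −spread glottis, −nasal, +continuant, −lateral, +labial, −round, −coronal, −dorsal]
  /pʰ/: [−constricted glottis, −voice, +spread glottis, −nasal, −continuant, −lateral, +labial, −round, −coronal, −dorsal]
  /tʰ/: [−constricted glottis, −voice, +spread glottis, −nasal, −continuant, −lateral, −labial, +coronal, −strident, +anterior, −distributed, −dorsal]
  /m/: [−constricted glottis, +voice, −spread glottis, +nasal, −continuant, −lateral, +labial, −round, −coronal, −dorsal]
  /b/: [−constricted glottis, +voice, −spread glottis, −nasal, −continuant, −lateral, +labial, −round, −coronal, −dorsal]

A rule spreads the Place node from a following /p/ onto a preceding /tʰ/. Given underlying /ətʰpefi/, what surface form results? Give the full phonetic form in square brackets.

[əpʰpefi]

The Place node dominates the terminals [labial], [round], [coronal], [strident], [anterior], [distributed], [back], [dorsal], [high].
After delinking /tʰ/'s Place and linking /p/'s, the affected terminals become [+labial], [−round], [−coronal], [−dorsal]; [constricted glottis], [voice], [spread glottis], … (outside Place) are retained from /tʰ/.
Among the inventory, only /pʰ/ has exactly this specification, giving the surface form [əpʰpefi].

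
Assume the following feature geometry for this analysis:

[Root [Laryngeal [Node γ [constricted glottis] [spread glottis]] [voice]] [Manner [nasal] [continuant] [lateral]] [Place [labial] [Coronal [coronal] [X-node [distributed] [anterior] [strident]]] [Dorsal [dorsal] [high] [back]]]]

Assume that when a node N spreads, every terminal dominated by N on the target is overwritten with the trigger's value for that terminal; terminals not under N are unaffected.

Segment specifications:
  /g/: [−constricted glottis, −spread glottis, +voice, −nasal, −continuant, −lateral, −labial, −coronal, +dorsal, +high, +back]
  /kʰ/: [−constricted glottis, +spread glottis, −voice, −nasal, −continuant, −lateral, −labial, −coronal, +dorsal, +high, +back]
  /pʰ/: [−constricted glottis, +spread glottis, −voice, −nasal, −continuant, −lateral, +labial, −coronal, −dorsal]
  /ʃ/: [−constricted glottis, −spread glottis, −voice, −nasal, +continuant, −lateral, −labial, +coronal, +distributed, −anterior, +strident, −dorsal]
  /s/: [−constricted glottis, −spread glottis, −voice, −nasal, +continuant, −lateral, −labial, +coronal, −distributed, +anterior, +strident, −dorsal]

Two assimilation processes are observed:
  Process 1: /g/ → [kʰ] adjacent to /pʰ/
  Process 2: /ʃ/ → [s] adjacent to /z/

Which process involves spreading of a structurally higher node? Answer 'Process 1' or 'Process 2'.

Process 1 alters [voice], [spread glottis]; the lowest common ancestor is Laryngeal (depth 1 from Root).
Process 2 alters [anterior], [distributed]; the lowest common ancestor is X-node (depth 3 from Root).
Laryngeal is closer to Root than X-node, so Process 1 spreads the higher node.

Process 1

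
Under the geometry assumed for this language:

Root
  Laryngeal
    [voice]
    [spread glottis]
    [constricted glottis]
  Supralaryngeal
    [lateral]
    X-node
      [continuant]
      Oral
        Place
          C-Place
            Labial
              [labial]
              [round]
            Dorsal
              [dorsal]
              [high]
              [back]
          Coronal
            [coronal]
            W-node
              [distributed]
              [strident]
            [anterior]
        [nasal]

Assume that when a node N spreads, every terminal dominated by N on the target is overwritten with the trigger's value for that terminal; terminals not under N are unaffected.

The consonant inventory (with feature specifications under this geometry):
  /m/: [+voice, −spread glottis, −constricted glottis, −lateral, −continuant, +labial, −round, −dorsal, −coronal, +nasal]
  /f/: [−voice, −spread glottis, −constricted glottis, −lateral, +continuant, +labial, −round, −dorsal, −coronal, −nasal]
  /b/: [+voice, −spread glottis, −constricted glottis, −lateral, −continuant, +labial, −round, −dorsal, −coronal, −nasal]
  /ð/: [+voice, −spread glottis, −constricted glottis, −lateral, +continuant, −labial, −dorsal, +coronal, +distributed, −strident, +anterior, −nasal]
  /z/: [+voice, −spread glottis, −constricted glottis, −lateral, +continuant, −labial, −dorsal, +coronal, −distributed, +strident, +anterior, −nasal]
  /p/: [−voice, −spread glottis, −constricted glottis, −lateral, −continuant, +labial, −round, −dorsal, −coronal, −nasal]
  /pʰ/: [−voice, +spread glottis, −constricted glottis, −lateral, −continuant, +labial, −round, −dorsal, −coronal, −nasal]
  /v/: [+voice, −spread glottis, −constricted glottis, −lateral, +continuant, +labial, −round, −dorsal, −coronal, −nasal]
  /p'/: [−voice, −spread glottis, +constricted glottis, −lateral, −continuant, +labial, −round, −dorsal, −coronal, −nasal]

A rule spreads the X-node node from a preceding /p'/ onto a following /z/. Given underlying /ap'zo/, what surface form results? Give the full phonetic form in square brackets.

[ap'bo]

X-node immediately or transitively dominates [continuant], [labial], [round], [dorsal], [high], [back], [coronal], [distributed], [strident], [anterior], [nasal].
Spreading X-node from /p'/ onto /z/ replaces those values with /p'/'s: [−continuant], [+labial], [−round], [−dorsal], [−coronal], [−nasal]. Features outside X-node ([voice], [spread glottis], [constricted glottis], …) stay as in /z/.
Among the inventory, only /b/ has exactly this specification, giving the surface form [ap'bo].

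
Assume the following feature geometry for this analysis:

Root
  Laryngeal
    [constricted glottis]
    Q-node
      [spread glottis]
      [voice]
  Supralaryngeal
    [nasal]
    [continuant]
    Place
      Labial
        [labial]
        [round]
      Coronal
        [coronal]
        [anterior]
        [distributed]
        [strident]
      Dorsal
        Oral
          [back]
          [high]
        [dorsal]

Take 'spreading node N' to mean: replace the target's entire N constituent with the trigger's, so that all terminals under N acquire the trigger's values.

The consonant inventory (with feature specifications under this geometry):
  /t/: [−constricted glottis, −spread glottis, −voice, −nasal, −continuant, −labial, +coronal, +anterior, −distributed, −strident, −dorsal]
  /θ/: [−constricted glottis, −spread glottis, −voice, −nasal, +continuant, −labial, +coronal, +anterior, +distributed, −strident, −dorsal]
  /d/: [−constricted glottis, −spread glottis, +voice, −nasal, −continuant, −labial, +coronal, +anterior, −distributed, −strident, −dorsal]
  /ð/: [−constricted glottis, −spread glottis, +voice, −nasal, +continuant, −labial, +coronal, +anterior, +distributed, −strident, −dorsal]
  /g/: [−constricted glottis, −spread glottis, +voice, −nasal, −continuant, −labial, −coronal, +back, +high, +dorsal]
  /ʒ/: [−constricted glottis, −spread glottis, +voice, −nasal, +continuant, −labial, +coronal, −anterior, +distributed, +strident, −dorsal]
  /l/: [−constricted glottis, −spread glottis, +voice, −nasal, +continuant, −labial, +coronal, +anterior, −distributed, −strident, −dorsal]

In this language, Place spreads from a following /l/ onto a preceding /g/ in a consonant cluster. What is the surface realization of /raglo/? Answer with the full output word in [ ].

The Place node dominates the terminals [labial], [round], [coronal], [anterior], [distributed], [strident], [back], [high], [dorsal].
After delinking /g/'s Place and linking /l/'s, the affected terminals become [−labial], [+coronal], [+anterior], [−distributed], [−strident], [−dorsal]; [constricted glottis], [spread glottis], [voice], … (outside Place) are retained from /g/.
Among the inventory, only /d/ has exactly this specification, giving the surface form [radlo].

[radlo]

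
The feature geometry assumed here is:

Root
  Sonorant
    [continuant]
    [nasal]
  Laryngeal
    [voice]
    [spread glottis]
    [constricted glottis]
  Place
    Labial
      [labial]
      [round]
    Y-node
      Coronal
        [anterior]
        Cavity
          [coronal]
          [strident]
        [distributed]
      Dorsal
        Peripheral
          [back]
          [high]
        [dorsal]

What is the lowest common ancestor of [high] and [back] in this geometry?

[high] lies under Peripheral (below Place).
[back]: Root ▹ Place ▹ Y-node ▹ Dorsal ▹ Peripheral ▹ [back].
These paths first converge at Peripheral; no daughter of Peripheral dominates all 2 features, so Peripheral is the minimal constituent.

Peripheral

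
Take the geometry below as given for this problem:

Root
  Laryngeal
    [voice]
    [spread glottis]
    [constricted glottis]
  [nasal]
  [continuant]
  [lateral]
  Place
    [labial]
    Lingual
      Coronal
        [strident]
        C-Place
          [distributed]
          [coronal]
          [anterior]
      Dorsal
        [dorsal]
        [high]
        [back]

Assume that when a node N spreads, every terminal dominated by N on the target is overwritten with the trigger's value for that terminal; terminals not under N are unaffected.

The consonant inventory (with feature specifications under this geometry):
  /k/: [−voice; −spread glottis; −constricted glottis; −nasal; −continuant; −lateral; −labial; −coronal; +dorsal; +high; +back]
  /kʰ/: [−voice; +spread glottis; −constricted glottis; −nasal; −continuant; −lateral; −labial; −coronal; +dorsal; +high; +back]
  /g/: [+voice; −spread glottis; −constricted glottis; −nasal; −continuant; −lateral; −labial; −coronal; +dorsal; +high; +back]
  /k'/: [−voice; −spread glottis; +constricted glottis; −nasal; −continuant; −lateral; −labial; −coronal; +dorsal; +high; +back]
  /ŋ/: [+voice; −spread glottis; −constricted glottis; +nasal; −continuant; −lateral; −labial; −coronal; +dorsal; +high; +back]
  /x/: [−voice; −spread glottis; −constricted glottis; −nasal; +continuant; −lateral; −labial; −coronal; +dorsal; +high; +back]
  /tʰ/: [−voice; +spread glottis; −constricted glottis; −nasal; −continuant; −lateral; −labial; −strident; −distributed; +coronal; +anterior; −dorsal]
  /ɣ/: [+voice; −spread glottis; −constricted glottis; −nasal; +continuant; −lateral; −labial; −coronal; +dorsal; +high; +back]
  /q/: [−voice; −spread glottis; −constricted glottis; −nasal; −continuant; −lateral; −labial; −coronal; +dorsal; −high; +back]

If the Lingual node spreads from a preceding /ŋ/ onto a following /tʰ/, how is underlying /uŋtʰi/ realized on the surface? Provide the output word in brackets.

[uŋkʰi]

Terminals under Lingual in this geometry: [strident], [distributed], [coronal], [anterior], [dorsal], [high], [back].
The target acquires /ŋ/'s values for everything under Lingual — [−coronal], [+dorsal], [+high], [+back] — while keeping its own [voice], [spread glottis], [constricted glottis], ….
The resulting bundle matches /kʰ/ in the inventory; substituting it for /tʰ/ gives [uŋkʰi].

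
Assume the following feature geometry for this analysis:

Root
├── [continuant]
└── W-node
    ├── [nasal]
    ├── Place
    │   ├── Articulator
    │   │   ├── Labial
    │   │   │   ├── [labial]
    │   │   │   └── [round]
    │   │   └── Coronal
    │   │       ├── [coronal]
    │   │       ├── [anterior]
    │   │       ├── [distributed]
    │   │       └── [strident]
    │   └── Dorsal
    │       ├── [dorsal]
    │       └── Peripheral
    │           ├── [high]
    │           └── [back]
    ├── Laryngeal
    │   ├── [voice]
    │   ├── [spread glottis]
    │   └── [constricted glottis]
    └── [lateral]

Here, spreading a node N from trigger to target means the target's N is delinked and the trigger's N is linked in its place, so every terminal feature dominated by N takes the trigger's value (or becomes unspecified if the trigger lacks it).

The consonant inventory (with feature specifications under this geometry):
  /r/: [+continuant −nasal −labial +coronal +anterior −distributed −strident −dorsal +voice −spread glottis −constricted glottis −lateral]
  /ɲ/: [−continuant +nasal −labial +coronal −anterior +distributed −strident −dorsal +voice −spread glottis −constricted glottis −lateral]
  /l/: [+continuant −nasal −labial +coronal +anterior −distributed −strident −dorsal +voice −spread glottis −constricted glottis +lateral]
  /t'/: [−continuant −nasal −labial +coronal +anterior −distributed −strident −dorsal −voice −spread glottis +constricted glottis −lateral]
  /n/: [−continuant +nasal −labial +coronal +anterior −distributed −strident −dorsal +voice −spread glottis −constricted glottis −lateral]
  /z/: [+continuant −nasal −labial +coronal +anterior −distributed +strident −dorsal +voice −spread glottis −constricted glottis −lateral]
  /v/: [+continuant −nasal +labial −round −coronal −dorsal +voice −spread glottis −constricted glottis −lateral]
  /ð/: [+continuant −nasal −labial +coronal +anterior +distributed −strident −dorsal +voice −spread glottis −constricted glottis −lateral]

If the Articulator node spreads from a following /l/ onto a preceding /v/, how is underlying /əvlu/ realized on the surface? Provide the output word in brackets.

[ərlu]

The Articulator node dominates the terminals [labial], [round], [coronal], [anterior], [distributed], [strident].
Spreading Articulator from /l/ onto /v/ replaces those values with /l/'s: [−labial], [+coronal], [+anterior], [−distributed], [−strident]. Features outside Articulator ([continuant], [nasal], [dorsal], …) stay as in /v/.
This feature bundle is that of [r], so /əvlu/ surfaces as [ərlu].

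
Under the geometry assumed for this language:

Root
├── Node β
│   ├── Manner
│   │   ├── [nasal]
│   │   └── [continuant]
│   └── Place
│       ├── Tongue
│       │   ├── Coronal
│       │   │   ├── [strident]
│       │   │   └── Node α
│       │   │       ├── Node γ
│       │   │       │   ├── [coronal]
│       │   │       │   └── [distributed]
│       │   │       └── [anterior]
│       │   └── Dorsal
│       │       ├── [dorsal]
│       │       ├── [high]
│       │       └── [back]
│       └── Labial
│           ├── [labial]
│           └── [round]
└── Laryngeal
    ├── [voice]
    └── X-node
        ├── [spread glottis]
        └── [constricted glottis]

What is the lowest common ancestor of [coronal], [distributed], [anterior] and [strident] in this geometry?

[coronal]: Root ▹ Node β ▹ Place ▹ Tongue ▹ Coronal ▹ Node α ▹ Node γ ▹ [coronal].
[distributed] lies under Node γ (below Node β).
[anterior]: Root ▹ Node β ▹ Place ▹ Tongue ▹ Coronal ▹ Node α ▹ [anterior].
[strident] lies under Coronal (below Node β).
The listed terminals split across distinct daughters of Coronal, so Coronal itself is the smallest node containing them all.

Coronal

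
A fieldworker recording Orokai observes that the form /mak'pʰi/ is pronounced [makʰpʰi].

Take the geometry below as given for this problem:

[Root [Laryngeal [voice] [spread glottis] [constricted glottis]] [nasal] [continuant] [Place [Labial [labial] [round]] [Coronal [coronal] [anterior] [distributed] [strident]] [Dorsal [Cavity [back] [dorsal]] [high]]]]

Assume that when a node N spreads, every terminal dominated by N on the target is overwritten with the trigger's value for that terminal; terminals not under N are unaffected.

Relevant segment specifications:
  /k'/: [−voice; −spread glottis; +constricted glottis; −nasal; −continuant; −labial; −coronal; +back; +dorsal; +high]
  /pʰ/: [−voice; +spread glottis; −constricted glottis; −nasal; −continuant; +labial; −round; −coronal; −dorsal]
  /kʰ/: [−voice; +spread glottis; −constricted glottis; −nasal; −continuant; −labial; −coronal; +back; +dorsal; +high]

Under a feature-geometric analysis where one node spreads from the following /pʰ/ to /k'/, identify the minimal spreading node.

Feature comparison: [spread glottis], [constricted glottis] differ between /k'/ and [kʰ]; the remaining terminals match.
The smallest constituent containing every changed terminal is Laryngeal — each of its daughters lacks at least one of the affected features.
If Laryngeal spreads, every terminal under it takes /pʰ/'s value, producing [kʰ] as observed.
Since [labial], [dorsal] are preserved even though /pʰ/ disagrees there, no node above Laryngeal spread.

Laryngeal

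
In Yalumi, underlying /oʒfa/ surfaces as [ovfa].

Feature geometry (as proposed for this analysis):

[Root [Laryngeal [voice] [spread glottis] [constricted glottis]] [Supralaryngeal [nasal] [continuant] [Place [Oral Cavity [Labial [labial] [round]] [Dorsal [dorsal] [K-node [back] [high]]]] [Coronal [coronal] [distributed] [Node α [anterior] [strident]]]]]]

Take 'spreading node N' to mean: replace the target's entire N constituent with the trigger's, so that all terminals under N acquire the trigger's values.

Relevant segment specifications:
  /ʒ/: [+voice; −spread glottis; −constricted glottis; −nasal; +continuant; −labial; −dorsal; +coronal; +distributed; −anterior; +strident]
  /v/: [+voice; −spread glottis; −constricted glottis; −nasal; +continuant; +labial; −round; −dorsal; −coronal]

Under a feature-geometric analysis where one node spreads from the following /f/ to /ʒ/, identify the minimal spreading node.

Place

The alternation /ʒ/ → [v] changes [labial], [round], [coronal], [anterior], [distributed], [strident] and nothing else.
In this geometry the lowest node dominating all of them is Place: every daughter of Place dominates only a proper subset, so no lower node suffices.
Spreading Place from /f/ overwrites each of those terminals with /f/'s values, yielding exactly [v].
[voice], a feature on which the two segments disagree outside Place, is unchanged — nothing dominating it spread, and Place is the minimal sufficient constituent.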